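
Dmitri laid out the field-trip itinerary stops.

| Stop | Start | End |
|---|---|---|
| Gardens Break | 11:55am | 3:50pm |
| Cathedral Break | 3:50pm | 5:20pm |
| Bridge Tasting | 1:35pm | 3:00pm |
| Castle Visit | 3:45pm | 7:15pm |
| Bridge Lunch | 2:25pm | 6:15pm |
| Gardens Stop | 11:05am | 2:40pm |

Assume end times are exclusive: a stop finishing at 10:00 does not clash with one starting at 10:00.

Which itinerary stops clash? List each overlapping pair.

Bridge Lunch & Bridge Tasting, Bridge Lunch & Castle Visit, Bridge Lunch & Cathedral Break, Bridge Lunch & Gardens Break, Bridge Lunch & Gardens Stop, Bridge Tasting & Gardens Break, Bridge Tasting & Gardens Stop, Castle Visit & Cathedral Break, Castle Visit & Gardens Break, Gardens Break & Gardens Stop

Sorted by start: Gardens Stop, Gardens Break, Bridge Tasting, Bridge Lunch, Castle Visit, Cathedral Break.
Gardens Break starts before Gardens Stop ends → Gardens Stop and Gardens Break overlap.
Bridge Tasting starts before Gardens Stop ends → Gardens Stop and Bridge Tasting overlap.
Bridge Lunch starts before Gardens Stop ends → Gardens Stop and Bridge Lunch overlap.
Castle Visit starts after Gardens Stop ends; Gardens Stop is clear from here.
Bridge Tasting starts before Gardens Break ends → Gardens Break and Bridge Tasting overlap.
Bridge Lunch starts before Gardens Break ends → Gardens Break and Bridge Lunch overlap.
Castle Visit starts before Gardens Break ends → Gardens Break and Castle Visit overlap.
Cathedral Break starts exactly when Gardens Break ends (back-to-back, no overlap).
Bridge Lunch starts before Bridge Tasting ends → Bridge Tasting and Bridge Lunch overlap.
Castle Visit starts after Bridge Tasting ends; Bridge Tasting is clear from here.
Castle Visit starts before Bridge Lunch ends → Bridge Lunch and Castle Visit overlap.
Cathedral Break starts before Bridge Lunch ends → Bridge Lunch and Cathedral Break overlap.
Cathedral Break starts before Castle Visit ends → Castle Visit and Cathedral Break overlap.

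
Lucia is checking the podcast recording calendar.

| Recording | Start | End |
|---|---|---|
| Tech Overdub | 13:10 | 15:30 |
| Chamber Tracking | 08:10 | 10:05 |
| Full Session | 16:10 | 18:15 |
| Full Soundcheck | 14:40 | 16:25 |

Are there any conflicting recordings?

Sorted by start: Chamber Tracking, Tech Overdub, Full Soundcheck, Full Session.
Tech Overdub starts after Chamber Tracking ends — done with Chamber Tracking.
Full Soundcheck starts before Tech Overdub ends → Tech Overdub and Full Soundcheck overlap.
That's a conflict, so the schedule is not conflict-free.

Yes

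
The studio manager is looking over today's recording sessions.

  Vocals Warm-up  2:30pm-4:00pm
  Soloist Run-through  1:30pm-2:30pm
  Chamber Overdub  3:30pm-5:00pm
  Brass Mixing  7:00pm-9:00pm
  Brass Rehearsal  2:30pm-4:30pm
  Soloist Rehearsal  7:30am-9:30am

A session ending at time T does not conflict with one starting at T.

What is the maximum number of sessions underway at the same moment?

3

Sweep the timeline, counting +1 at each start and −1 at each end (ends before starts at a tie):
7:30am start Soloist Rehearsal → 1
9:30am end Soloist Rehearsal → 0
1:30pm start Soloist Run-through → 1
2:30pm end Soloist Run-through → 0
2:30pm start Brass Rehearsal → 1
2:30pm start Vocals Warm-up → 2
3:30pm start Chamber Overdub → 3
4:00pm end Vocals Warm-up → 2
4:30pm end Brass Rehearsal → 1
5:00pm end Chamber Overdub → 0
7:00pm start Brass Mixing → 1
9:00pm end Brass Mixing → 0
Peak is 3, at 3:30pm (Brass Rehearsal, Chamber Overdub, Vocals Warm-up).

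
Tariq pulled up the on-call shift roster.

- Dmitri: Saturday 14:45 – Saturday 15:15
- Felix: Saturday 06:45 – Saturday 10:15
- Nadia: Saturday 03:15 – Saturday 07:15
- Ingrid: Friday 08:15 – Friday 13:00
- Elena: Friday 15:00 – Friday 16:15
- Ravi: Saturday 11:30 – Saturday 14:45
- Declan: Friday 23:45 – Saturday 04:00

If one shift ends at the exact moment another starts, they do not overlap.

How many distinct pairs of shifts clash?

2

Sorted by start: Ingrid, Elena, Declan, Nadia, Felix, Ravi, Dmitri.
Elena starts after Ingrid ends, so nothing later overlaps Ingrid either.
Declan starts after Elena ends, so nothing later overlaps Elena either.
Nadia starts before Declan ends → Declan and Nadia overlap.
Felix starts after Declan ends, so nothing later overlaps Declan either.
Felix starts before Nadia ends → Nadia and Felix overlap.
Ravi starts after Nadia ends, so nothing later overlaps Nadia either.
Ravi starts after Felix ends, so nothing later overlaps Felix either.
Dmitri starts exactly when Ravi ends (back-to-back, no overlap).
Overlapping pairs: Declan & Nadia, Felix & Nadia — 2 in total.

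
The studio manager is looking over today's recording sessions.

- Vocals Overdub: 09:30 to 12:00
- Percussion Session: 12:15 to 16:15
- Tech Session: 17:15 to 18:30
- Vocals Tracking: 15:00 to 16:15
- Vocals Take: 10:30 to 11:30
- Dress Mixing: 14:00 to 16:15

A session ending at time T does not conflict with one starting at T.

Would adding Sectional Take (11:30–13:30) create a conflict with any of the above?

Yes — it overlaps Percussion Session, Vocals Overdub

Vocals Overdub: starts 09:30 before Sectional Take ends 13:30, and ends 12:00 after Sectional Take starts 11:30 → overlap.
Vocals Take: ends 11:30 at or before Sectional Take starts 11:30 → clear.
Percussion Session: starts 12:15 before Sectional Take ends 13:30, and ends 16:15 after Sectional Take starts 11:30 → overlap.
Dress Mixing: starts 14:00 at or after Sectional Take ends 13:30 → clear.
Vocals Tracking: starts 15:00 at or after Sectional Take ends 13:30 → clear.
Tech Session: starts 17:15 at or after Sectional Take ends 13:30 → clear.
Sectional Take overlaps Vocals Overdub, Percussion Session.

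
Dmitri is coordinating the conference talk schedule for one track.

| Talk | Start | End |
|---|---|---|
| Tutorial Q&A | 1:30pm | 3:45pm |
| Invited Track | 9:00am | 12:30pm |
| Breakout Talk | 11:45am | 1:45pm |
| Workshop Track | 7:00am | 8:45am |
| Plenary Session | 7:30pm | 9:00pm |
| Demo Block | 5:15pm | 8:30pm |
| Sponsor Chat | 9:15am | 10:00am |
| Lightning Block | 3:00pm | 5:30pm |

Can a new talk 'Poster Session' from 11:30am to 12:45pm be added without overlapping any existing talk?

Workshop Track: ends 8:45am at or before Poster Session starts 11:30am → clear.
Invited Track: starts 9:00am before Poster Session ends 12:45pm, and ends 12:30pm after Poster Session starts 11:30am → overlap.
Sponsor Chat: ends 10:00am at or before Poster Session starts 11:30am → clear.
Breakout Talk: starts 11:45am before Poster Session ends 12:45pm, and ends 1:45pm after Poster Session starts 11:30am → overlap.
Tutorial Q&A: starts 1:30pm at or after Poster Session ends 12:45pm → clear.
Lightning Block: starts 3:00pm at or after Poster Session ends 12:45pm → clear.
Demo Block: starts 5:15pm at or after Poster Session ends 12:45pm → clear.
Plenary Session: starts 7:30pm at or after Poster Session ends 12:45pm → clear.
Poster Session overlaps Invited Track, Breakout Talk.

No — it overlaps Breakout Talk, Invited Track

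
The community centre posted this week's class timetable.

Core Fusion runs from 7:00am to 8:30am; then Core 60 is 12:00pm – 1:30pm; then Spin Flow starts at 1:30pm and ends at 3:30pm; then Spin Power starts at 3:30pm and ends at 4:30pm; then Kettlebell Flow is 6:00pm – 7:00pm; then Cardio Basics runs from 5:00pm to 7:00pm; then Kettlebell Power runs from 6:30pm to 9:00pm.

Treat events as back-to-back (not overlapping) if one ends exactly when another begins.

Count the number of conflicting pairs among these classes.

Sorted by start: Core Fusion, Core 60, Spin Flow, Spin Power, Cardio Basics, Kettlebell Flow, Kettlebell Power.
Core 60 starts after Core Fusion ends, so nothing later overlaps Core Fusion either.
Spin Flow starts exactly when Core 60 ends (back-to-back, no overlap), so nothing later overlaps Core 60 either.
Spin Power starts exactly when Spin Flow ends (back-to-back, no overlap), so nothing later overlaps Spin Flow either.
Cardio Basics starts after Spin Power ends, so nothing later overlaps Spin Power either.
Kettlebell Flow starts before Cardio Basics ends → Cardio Basics and Kettlebell Flow overlap.
Kettlebell Power starts before Cardio Basics ends → Cardio Basics and Kettlebell Power overlap.
Kettlebell Power starts before Kettlebell Flow ends → Kettlebell Flow and Kettlebell Power overlap.
Overlapping pairs: Cardio Basics & Kettlebell Flow, Cardio Basics & Kettlebell Power, Kettlebell Flow & Kettlebell Power — 3 in total.

3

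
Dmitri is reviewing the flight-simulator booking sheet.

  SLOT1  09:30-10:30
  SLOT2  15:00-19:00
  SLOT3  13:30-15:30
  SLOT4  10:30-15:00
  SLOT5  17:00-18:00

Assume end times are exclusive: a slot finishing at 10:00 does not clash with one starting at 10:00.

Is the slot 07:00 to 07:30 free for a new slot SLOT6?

Yes — the slot is free

SLOT1: starts 09:30 at or after SLOT6 ends 07:30 → clear.
SLOT4: starts 10:30 at or after SLOT6 ends 07:30 → clear.
SLOT3: starts 13:30 at or after SLOT6 ends 07:30 → clear.
SLOT2: starts 15:00 at or after SLOT6 ends 07:30 → clear.
SLOT5: starts 17:00 at or after SLOT6 ends 07:30 → clear.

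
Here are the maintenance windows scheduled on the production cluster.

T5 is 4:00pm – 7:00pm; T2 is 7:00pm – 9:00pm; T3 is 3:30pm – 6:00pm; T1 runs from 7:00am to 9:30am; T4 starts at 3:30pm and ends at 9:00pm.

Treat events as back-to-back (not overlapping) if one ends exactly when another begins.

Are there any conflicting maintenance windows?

Yes

Check each pair: they overlap iff neither finishes before the other starts.
Sorted by start: T1, T3, T4, T5, T2.
T3 starts after T1 ends; T1 is clear from here.
T4 starts before T3 ends → T3 and T4 overlap.
That's a conflict, so the schedule is not conflict-free.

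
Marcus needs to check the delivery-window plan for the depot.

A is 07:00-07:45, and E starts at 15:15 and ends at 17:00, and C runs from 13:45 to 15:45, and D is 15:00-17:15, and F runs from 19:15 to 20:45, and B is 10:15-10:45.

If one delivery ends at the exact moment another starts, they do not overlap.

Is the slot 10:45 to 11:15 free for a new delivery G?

A: ends 07:45 at or before G starts 10:45 → clear.
B: ends 10:45 at or before G starts 10:45 → clear.
C: starts 13:45 at or after G ends 11:15 → clear.
D: starts 15:00 at or after G ends 11:15 → clear.
E: starts 15:15 at or after G ends 11:15 → clear.
F: starts 19:15 at or after G ends 11:15 → clear.

Yes — the slot is free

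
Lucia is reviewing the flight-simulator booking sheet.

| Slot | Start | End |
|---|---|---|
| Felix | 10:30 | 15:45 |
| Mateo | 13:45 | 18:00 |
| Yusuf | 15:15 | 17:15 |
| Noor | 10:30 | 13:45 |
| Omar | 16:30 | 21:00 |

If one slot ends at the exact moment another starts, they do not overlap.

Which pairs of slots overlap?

Felix & Mateo, Felix & Noor, Felix & Yusuf, Mateo & Omar, Mateo & Yusuf, Omar & Yusuf

Sorted by start: Felix, Noor, Mateo, Yusuf, Omar.
Noor starts before Felix ends → Felix and Noor overlap.
Mateo starts before Felix ends → Felix and Mateo overlap.
Yusuf starts before Felix ends → Felix and Yusuf overlap.
Omar starts after Felix ends.
Mateo starts exactly when Noor ends (back-to-back, no overlap) — done with Noor.
Yusuf starts before Mateo ends → Mateo and Yusuf overlap.
Omar starts before Mateo ends → Mateo and Omar overlap.
Omar starts before Yusuf ends → Yusuf and Omar overlap.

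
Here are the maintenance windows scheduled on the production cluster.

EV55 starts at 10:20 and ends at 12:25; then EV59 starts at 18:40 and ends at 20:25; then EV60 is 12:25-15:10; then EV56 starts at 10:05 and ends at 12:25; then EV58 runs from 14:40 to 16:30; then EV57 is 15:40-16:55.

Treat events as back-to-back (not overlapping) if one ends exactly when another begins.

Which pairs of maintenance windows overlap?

EV55 & EV56, EV57 & EV58, EV58 & EV60

Sorted by start: EV56, EV55, EV60, EV58, EV57, EV59.
EV55 starts before EV56 ends → EV56 and EV55 overlap.
EV60 starts exactly when EV56 ends (back-to-back, no overlap), so EV56 has no further overlaps.
EV60 starts exactly when EV55 ends (back-to-back, no overlap), so EV55 has no further overlaps.
EV58 starts before EV60 ends → EV60 and EV58 overlap.
EV57 starts after EV60 ends, so EV60 has no further overlaps.
EV57 starts before EV58 ends → EV58 and EV57 overlap.
EV59 starts after EV58 ends.
EV59 starts after EV57 ends.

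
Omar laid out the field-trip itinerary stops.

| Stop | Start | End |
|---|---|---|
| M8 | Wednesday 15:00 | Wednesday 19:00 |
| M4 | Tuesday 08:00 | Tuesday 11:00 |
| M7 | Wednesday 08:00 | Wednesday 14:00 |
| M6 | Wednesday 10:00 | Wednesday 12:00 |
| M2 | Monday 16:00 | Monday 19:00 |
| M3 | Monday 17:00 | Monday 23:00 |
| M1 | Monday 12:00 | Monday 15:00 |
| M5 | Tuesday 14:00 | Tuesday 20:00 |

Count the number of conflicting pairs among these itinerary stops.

Sorted by start: M1, M2, M3, M4, M5, M7, M6, M8.
M2 starts after M1 ends, so M1 has no further overlaps.
M3 starts before M2 ends → M2 and M3 overlap.
M4 starts after M2 ends, so M2 has no further overlaps.
M4 starts after M3 ends, so M3 has no further overlaps.
M5 starts after M4 ends, so M4 has no further overlaps.
M7 starts after M5 ends, so M5 has no further overlaps.
M6 starts before M7 ends → M7 and M6 overlap.
M8 starts after M7 ends.
M8 starts after M6 ends.
Overlapping pairs: M2 & M3, M6 & M7 — 2 in total.

2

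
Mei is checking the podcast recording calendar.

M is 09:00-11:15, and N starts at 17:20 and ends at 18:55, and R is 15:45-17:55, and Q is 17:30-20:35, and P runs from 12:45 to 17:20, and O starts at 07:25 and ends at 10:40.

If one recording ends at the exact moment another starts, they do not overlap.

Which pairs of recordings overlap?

Sorted by start: O, M, P, R, N, Q.
M starts before O ends → O and M overlap.
P starts after O ends — done with O.
P starts after M ends — done with M.
R starts before P ends → P and R overlap.
N starts exactly when P ends (back-to-back, no overlap) — done with P.
N starts before R ends → R and N overlap.
Q starts before R ends → R and Q overlap.
Q starts before N ends → N and Q overlap.

M & O, N & Q, N & R, P & R, Q & R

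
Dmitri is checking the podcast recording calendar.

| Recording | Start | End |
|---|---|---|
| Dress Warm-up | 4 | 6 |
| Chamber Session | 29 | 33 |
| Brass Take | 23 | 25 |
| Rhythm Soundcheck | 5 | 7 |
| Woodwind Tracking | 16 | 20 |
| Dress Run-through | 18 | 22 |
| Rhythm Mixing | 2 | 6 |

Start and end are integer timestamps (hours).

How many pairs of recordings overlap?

Two intervals overlap when each starts before the other ends.
Sorted by start: Rhythm Mixing, Dress Warm-up, Rhythm Soundcheck, Woodwind Tracking, Dress Run-through, Brass Take, Chamber Session.
Dress Warm-up starts before Rhythm Mixing ends → Rhythm Mixing and Dress Warm-up overlap.
Rhythm Soundcheck starts before Rhythm Mixing ends → Rhythm Mixing and Rhythm Soundcheck overlap.
Woodwind Tracking starts after Rhythm Mixing ends, so Rhythm Mixing has no further overlaps.
Rhythm Soundcheck starts before Dress Warm-up ends → Dress Warm-up and Rhythm Soundcheck overlap.
Woodwind Tracking starts after Dress Warm-up ends, so Dress Warm-up has no further overlaps.
Woodwind Tracking starts after Rhythm Soundcheck ends, so Rhythm Soundcheck has no further overlaps.
Dress Run-through starts before Woodwind Tracking ends → Woodwind Tracking and Dress Run-through overlap.
Brass Take starts after Woodwind Tracking ends, so Woodwind Tracking has no further overlaps.
Brass Take starts after Dress Run-through ends, so Dress Run-through has no further overlaps.
Chamber Session starts after Brass Take ends.
Overlapping pairs: Dress Run-through & Woodwind Tracking, Dress Warm-up & Rhythm Mixing, Dress Warm-up & Rhythm Soundcheck, Rhythm Mixing & Rhythm Soundcheck — 4 in total.

4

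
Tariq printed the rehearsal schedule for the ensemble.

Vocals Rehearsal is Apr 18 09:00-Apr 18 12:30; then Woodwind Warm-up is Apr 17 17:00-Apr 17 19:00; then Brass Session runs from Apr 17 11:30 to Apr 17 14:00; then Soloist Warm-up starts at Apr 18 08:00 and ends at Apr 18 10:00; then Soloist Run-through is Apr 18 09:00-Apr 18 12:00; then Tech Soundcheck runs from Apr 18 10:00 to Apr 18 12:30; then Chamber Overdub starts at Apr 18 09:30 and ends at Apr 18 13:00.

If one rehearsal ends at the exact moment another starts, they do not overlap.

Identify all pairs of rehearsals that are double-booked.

Chamber Overdub & Soloist Run-through, Chamber Overdub & Soloist Warm-up, Chamber Overdub & Tech Soundcheck, Chamber Overdub & Vocals Rehearsal, Soloist Run-through & Soloist Warm-up, Soloist Run-through & Tech Soundcheck, Soloist Run-through & Vocals Rehearsal, Soloist Warm-up & Vocals Rehearsal, Tech Soundcheck & Vocals Rehearsal

Sorted by start: Brass Session, Woodwind Warm-up, Soloist Warm-up, Vocals Rehearsal, Soloist Run-through, Chamber Overdub, Tech Soundcheck.
Woodwind Warm-up starts after Brass Session ends — done with Brass Session.
Soloist Warm-up starts after Woodwind Warm-up ends — done with Woodwind Warm-up.
Vocals Rehearsal starts before Soloist Warm-up ends → Soloist Warm-up and Vocals Rehearsal overlap.
Soloist Run-through starts before Soloist Warm-up ends → Soloist Warm-up and Soloist Run-through overlap.
Chamber Overdub starts before Soloist Warm-up ends → Soloist Warm-up and Chamber Overdub overlap.
Tech Soundcheck starts exactly when Soloist Warm-up ends (back-to-back, no overlap).
Soloist Run-through starts before Vocals Rehearsal ends → Vocals Rehearsal and Soloist Run-through overlap.
Chamber Overdub starts before Vocals Rehearsal ends → Vocals Rehearsal and Chamber Overdub overlap.
Tech Soundcheck starts before Vocals Rehearsal ends → Vocals Rehearsal and Tech Soundcheck overlap.
Chamber Overdub starts before Soloist Run-through ends → Soloist Run-through and Chamber Overdub overlap.
Tech Soundcheck starts before Soloist Run-through ends → Soloist Run-through and Tech Soundcheck overlap.
Tech Soundcheck starts before Chamber Overdub ends → Chamber Overdub and Tech Soundcheck overlap.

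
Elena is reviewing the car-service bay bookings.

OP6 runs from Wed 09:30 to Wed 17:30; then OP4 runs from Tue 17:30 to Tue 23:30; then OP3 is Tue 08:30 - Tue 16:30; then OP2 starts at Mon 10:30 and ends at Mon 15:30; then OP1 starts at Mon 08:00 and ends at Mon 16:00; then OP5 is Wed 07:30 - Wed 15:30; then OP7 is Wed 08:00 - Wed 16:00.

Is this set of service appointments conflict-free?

Sorted by start: OP1, OP2, OP3, OP4, OP5, OP7, OP6.
OP2 starts before OP1 ends → OP1 and OP2 overlap.
That's a conflict, so the schedule is not conflict-free.

No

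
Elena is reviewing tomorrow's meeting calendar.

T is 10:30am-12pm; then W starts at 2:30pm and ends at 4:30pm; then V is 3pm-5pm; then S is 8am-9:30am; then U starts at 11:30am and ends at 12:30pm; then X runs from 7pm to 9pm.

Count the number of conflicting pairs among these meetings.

Two intervals overlap when each starts before the other ends.
Sorted by start: S, T, U, W, V, X.
T starts after S ends, so S has no further overlaps.
U starts before T ends → T and U overlap.
W starts after T ends, so T has no further overlaps.
W starts after U ends, so U has no further overlaps.
V starts before W ends → W and V overlap.
X starts after W ends.
X starts after V ends.
Overlapping pairs: T & U, V & W — 2 in total.

2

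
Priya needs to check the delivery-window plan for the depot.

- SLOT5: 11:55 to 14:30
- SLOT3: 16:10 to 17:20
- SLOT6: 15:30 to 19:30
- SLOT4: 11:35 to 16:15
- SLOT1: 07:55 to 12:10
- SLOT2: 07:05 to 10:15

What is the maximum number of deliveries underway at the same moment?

3

Sort all start/end points and keep a running count:
07:05 start SLOT2 → 1
07:55 start SLOT1 → 2
10:15 end SLOT2 → 1
11:35 start SLOT4 → 2
11:55 start SLOT5 → 3
12:10 end SLOT1 → 2
14:30 end SLOT5 → 1
15:30 start SLOT6 → 2
16:10 start SLOT3 → 3
16:15 end SLOT4 → 2
17:20 end SLOT3 → 1
19:30 end SLOT6 → 0
Peak is 3, at 11:55 (SLOT1, SLOT4, SLOT5).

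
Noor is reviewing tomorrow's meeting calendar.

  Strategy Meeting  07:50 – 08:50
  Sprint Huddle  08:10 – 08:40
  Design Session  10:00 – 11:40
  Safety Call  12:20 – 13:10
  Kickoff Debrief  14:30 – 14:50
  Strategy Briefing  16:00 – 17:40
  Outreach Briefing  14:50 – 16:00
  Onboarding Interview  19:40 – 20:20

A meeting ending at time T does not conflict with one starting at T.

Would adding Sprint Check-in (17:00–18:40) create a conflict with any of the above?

Strategy Meeting: ends 08:50 at or before Sprint Check-in starts 17:00 → clear.
Sprint Huddle: ends 08:40 at or before Sprint Check-in starts 17:00 → clear.
Design Session: ends 11:40 at or before Sprint Check-in starts 17:00 → clear.
Safety Call: ends 13:10 at or before Sprint Check-in starts 17:00 → clear.
Kickoff Debrief: ends 14:50 at or before Sprint Check-in starts 17:00 → clear.
Outreach Briefing: ends 16:00 at or before Sprint Check-in starts 17:00 → clear.
Strategy Briefing: starts 16:00 before Sprint Check-in ends 18:40, and ends 17:40 after Sprint Check-in starts 17:00 → overlap.
Onboarding Interview: starts 19:40 at or after Sprint Check-in ends 18:40 → clear.
Sprint Check-in overlaps Strategy Briefing.

Yes — it overlaps Strategy Briefing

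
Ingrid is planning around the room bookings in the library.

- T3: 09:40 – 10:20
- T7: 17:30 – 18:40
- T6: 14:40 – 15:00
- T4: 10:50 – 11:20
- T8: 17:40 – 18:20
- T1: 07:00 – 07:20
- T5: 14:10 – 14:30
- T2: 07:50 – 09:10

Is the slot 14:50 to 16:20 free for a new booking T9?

T1: ends 07:20 at or before T9 starts 14:50 → clear.
T2: ends 09:10 at or before T9 starts 14:50 → clear.
T3: ends 10:20 at or before T9 starts 14:50 → clear.
T4: ends 11:20 at or before T9 starts 14:50 → clear.
T5: ends 14:30 at or before T9 starts 14:50 → clear.
T6: starts 14:40 before T9 ends 16:20, and ends 15:00 after T9 starts 14:50 → overlap.
T7: starts 17:30 at or after T9 ends 16:20 → clear.
T8: starts 17:40 at or after T9 ends 16:20 → clear.
T9 overlaps T6.

No — it overlaps T6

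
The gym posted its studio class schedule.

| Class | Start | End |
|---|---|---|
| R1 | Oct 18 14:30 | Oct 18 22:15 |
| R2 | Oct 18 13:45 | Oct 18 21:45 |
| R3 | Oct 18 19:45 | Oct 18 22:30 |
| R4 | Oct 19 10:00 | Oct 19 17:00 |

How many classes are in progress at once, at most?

3

Sweep the timeline, counting +1 at each start and −1 at each end (ends before starts at a tie):
Oct 18 13:45 start R2 → 1
Oct 18 14:30 start R1 → 2
Oct 18 19:45 start R3 → 3
Oct 18 21:45 end R2 → 2
Oct 18 22:15 end R1 → 1
Oct 18 22:30 end R3 → 0
Oct 19 10:00 start R4 → 1
Oct 19 17:00 end R4 → 0
Peak is 3, at Oct 18 19:45 (R1, R2, R3).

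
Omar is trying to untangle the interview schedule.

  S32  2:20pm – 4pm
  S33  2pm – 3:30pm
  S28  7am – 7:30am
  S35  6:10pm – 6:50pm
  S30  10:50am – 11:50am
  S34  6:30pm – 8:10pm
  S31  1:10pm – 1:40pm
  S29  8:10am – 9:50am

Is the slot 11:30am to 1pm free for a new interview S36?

S28: ends 7:30am at or before S36 starts 11:30am → clear.
S29: ends 9:50am at or before S36 starts 11:30am → clear.
S30: starts 10:50am before S36 ends 1pm, and ends 11:50am after S36 starts 11:30am → overlap.
S31: starts 1:10pm at or after S36 ends 1pm → clear.
S33: starts 2pm at or after S36 ends 1pm → clear.
S32: starts 2:20pm at or after S36 ends 1pm → clear.
S35: starts 6:10pm at or after S36 ends 1pm → clear.
S34: starts 6:30pm at or after S36 ends 1pm → clear.
S36 overlaps S30.

No — it overlaps S30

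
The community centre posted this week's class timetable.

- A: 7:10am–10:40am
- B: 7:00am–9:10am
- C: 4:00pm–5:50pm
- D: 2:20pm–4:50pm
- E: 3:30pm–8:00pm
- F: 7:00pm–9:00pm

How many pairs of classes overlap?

5

Sorted by start: B, A, D, E, C, F.
A starts before B ends → B and A overlap.
D starts after B ends; B is clear from here.
D starts after A ends; A is clear from here.
E starts before D ends → D and E overlap.
C starts before D ends → D and C overlap.
F starts after D ends.
C starts before E ends → E and C overlap.
F starts before E ends → E and F overlap.
F starts after C ends.
Overlapping pairs: A & B, C & D, C & E, D & E, E & F — 5 in total.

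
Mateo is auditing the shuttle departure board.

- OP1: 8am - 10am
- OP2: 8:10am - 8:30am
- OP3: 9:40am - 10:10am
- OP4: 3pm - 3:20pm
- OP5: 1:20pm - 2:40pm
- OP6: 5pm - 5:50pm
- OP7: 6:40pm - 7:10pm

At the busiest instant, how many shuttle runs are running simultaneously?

Walk through starts and ends in time order (an end at T is processed before a start at T):
8am start OP1 → 1
8:10am start OP2 → 2
8:30am end OP2 → 1
9:40am start OP3 → 2
10am end OP1 → 1
10:10am end OP3 → 0
1:20pm start OP5 → 1
2:40pm end OP5 → 0
3pm start OP4 → 1
3:20pm end OP4 → 0
5pm start OP6 → 1
5:50pm end OP6 → 0
6:40pm start OP7 → 1
7:10pm end OP7 → 0
Peak is 2, at 8:10am (OP1, OP2).

2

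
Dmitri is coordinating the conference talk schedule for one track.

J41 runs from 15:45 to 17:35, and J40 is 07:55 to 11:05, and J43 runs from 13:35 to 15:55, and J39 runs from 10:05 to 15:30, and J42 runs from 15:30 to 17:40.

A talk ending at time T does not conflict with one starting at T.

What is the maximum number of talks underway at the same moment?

3

Sort all start/end points and keep a running count:
07:55 start J40 → 1
10:05 start J39 → 2
11:05 end J40 → 1
13:35 start J43 → 2
15:30 end J39 → 1
15:30 start J42 → 2
15:45 start J41 → 3
15:55 end J43 → 2
17:35 end J41 → 1
17:40 end J42 → 0
Peak is 3, at 15:45 (J41, J42, J43).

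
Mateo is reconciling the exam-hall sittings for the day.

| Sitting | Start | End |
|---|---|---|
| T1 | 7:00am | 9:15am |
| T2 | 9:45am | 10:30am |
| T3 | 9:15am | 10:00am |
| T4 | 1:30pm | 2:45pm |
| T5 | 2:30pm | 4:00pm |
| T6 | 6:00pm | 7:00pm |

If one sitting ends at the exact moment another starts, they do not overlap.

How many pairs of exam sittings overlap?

2

Check each pair: they overlap iff neither finishes before the other starts.
Sorted by start: T1, T3, T2, T4, T5, T6.
T3 starts exactly when T1 ends (back-to-back, no overlap) — done with T1.
T2 starts before T3 ends → T3 and T2 overlap.
T4 starts after T3 ends — done with T3.
T4 starts after T2 ends — done with T2.
T5 starts before T4 ends → T4 and T5 overlap.
T6 starts after T4 ends.
T6 starts after T5 ends.
Overlapping pairs: T2 & T3, T4 & T5 — 2 in total.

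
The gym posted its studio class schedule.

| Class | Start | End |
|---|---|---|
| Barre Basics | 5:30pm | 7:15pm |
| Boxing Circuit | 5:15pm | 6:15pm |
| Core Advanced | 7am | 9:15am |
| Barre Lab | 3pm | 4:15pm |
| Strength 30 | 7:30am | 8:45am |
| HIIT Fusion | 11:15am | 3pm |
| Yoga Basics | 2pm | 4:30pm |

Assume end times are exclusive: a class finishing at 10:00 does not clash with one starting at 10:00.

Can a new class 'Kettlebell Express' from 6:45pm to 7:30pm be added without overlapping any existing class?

No — it overlaps Barre Basics

Core Advanced: ends 9:15am at or before Kettlebell Express starts 6:45pm → clear.
Strength 30: ends 8:45am at or before Kettlebell Express starts 6:45pm → clear.
HIIT Fusion: ends 3pm at or before Kettlebell Express starts 6:45pm → clear.
Yoga Basics: ends 4:30pm at or before Kettlebell Express starts 6:45pm → clear.
Barre Lab: ends 4:15pm at or before Kettlebell Express starts 6:45pm → clear.
Boxing Circuit: ends 6:15pm at or before Kettlebell Express starts 6:45pm → clear.
Barre Basics: starts 5:30pm before Kettlebell Express ends 7:30pm, and ends 7:15pm after Kettlebell Express starts 6:45pm → overlap.
Kettlebell Express overlaps Barre Basics.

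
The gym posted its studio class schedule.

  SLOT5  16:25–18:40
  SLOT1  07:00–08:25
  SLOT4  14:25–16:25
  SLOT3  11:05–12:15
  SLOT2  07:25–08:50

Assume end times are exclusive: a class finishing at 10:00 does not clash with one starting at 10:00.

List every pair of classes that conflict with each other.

SLOT1 & SLOT2

Sorted by start: SLOT1, SLOT2, SLOT3, SLOT4, SLOT5.
SLOT2 starts before SLOT1 ends → SLOT1 and SLOT2 overlap.
SLOT3 starts after SLOT1 ends, so SLOT1 has no further overlaps.
SLOT3 starts after SLOT2 ends, so SLOT2 has no further overlaps.
SLOT4 starts after SLOT3 ends, so SLOT3 has no further overlaps.
SLOT5 starts exactly when SLOT4 ends (back-to-back, no overlap).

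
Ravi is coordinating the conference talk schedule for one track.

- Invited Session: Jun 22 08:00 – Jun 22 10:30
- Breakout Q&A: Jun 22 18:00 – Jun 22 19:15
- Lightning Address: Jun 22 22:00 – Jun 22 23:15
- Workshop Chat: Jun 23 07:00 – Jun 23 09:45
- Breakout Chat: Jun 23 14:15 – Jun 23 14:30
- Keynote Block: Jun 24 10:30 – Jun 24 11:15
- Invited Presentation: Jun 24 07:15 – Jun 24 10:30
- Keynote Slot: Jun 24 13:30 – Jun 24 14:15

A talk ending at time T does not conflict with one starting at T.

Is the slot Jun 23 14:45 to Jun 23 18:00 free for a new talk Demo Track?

Invited Session: ends Jun 22 10:30 at or before Demo Track starts Jun 23 14:45 → clear.
Breakout Q&A: ends Jun 22 19:15 at or before Demo Track starts Jun 23 14:45 → clear.
Lightning Address: ends Jun 22 23:15 at or before Demo Track starts Jun 23 14:45 → clear.
Workshop Chat: ends Jun 23 09:45 at or before Demo Track starts Jun 23 14:45 → clear.
Breakout Chat: ends Jun 23 14:30 at or before Demo Track starts Jun 23 14:45 → clear.
Invited Presentation: starts Jun 24 07:15 at or after Demo Track ends Jun 23 18:00 → clear.
Keynote Block: starts Jun 24 10:30 at or after Demo Track ends Jun 23 18:00 → clear.
Keynote Slot: starts Jun 24 13:30 at or after Demo Track ends Jun 23 18:00 → clear.

Yes — the slot is free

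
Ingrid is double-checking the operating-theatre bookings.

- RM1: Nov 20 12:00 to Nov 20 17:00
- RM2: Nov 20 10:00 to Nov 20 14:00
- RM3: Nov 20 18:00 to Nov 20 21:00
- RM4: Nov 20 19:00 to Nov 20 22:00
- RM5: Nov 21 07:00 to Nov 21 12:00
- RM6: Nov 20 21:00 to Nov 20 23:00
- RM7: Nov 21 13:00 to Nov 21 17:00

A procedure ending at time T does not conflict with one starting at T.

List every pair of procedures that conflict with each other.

Sorted by start: RM2, RM1, RM3, RM4, RM6, RM5, RM7.
RM1 starts before RM2 ends → RM2 and RM1 overlap.
RM3 starts after RM2 ends — done with RM2.
RM3 starts after RM1 ends — done with RM1.
RM4 starts before RM3 ends → RM3 and RM4 overlap.
RM6 starts exactly when RM3 ends (back-to-back, no overlap) — done with RM3.
RM6 starts before RM4 ends → RM4 and RM6 overlap.
RM5 starts after RM4 ends — done with RM4.
RM5 starts after RM6 ends — done with RM6.
RM7 starts after RM5 ends.

RM1 & RM2, RM3 & RM4, RM4 & RM6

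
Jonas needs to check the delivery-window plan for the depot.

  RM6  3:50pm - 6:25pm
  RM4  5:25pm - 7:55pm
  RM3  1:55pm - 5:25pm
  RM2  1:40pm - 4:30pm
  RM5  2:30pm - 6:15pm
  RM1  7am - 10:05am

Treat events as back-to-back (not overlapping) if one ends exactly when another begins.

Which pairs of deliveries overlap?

Sorted by start: RM1, RM2, RM3, RM5, RM6, RM4.
RM2 starts after RM1 ends; RM1 is clear from here.
RM3 starts before RM2 ends → RM2 and RM3 overlap.
RM5 starts before RM2 ends → RM2 and RM5 overlap.
RM6 starts before RM2 ends → RM2 and RM6 overlap.
RM4 starts after RM2 ends.
RM5 starts before RM3 ends → RM3 and RM5 overlap.
RM6 starts before RM3 ends → RM3 and RM6 overlap.
RM4 starts exactly when RM3 ends (back-to-back, no overlap).
RM6 starts before RM5 ends → RM5 and RM6 overlap.
RM4 starts before RM5 ends → RM5 and RM4 overlap.
RM4 starts before RM6 ends → RM6 and RM4 overlap.

RM2 & RM3, RM2 & RM5, RM2 & RM6, RM3 & RM5, RM3 & RM6, RM4 & RM5, RM4 & RM6, RM5 & RM6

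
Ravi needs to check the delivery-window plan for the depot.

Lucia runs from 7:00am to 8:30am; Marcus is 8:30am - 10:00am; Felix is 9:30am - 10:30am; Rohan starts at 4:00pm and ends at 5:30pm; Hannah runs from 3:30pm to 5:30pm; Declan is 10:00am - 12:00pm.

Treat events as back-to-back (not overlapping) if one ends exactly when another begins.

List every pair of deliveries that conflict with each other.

Sorted by start: Lucia, Marcus, Felix, Declan, Hannah, Rohan.
Marcus starts exactly when Lucia ends (back-to-back, no overlap) — done with Lucia.
Felix starts before Marcus ends → Marcus and Felix overlap.
Declan starts exactly when Marcus ends (back-to-back, no overlap) — done with Marcus.
Declan starts before Felix ends → Felix and Declan overlap.
Hannah starts after Felix ends — done with Felix.
Hannah starts after Declan ends — done with Declan.
Rohan starts before Hannah ends → Hannah and Rohan overlap.

Declan & Felix, Felix & Marcus, Hannah & Rohan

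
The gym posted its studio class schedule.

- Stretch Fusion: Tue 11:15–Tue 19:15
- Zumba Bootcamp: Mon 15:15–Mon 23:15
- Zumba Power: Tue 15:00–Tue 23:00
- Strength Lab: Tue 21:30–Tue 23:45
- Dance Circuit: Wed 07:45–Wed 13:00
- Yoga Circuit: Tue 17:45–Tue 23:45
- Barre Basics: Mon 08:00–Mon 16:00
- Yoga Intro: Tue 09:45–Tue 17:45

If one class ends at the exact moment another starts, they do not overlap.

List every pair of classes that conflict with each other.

Barre Basics & Zumba Bootcamp, Strength Lab & Yoga Circuit, Strength Lab & Zumba Power, Stretch Fusion & Yoga Circuit, Stretch Fusion & Yoga Intro, Stretch Fusion & Zumba Power, Yoga Circuit & Zumba Power, Yoga Intro & Zumba Power

Two intervals overlap when each starts before the other ends.
Sorted by start: Barre Basics, Zumba Bootcamp, Yoga Intro, Stretch Fusion, Zumba Power, Yoga Circuit, Strength Lab, Dance Circuit.
Zumba Bootcamp starts before Barre Basics ends → Barre Basics and Zumba Bootcamp overlap.
Yoga Intro starts after Barre Basics ends — done with Barre Basics.
Yoga Intro starts after Zumba Bootcamp ends — done with Zumba Bootcamp.
Stretch Fusion starts before Yoga Intro ends → Yoga Intro and Stretch Fusion overlap.
Zumba Power starts before Yoga Intro ends → Yoga Intro and Zumba Power overlap.
Yoga Circuit starts exactly when Yoga Intro ends (back-to-back, no overlap) — done with Yoga Intro.
Zumba Power starts before Stretch Fusion ends → Stretch Fusion and Zumba Power overlap.
Yoga Circuit starts before Stretch Fusion ends → Stretch Fusion and Yoga Circuit overlap.
Strength Lab starts after Stretch Fusion ends — done with Stretch Fusion.
Yoga Circuit starts before Zumba Power ends → Zumba Power and Yoga Circuit overlap.
Strength Lab starts before Zumba Power ends → Zumba Power and Strength Lab overlap.
Dance Circuit starts after Zumba Power ends.
Strength Lab starts before Yoga Circuit ends → Yoga Circuit and Strength Lab overlap.
Dance Circuit starts after Yoga Circuit ends.
Dance Circuit starts after Strength Lab ends.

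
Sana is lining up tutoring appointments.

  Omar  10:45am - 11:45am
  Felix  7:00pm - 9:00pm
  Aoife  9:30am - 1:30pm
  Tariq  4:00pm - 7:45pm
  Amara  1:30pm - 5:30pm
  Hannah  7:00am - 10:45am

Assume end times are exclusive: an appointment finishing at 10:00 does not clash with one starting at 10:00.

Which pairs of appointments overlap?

Amara & Tariq, Aoife & Hannah, Aoife & Omar, Felix & Tariq

Sorted by start: Hannah, Aoife, Omar, Amara, Tariq, Felix.
Aoife starts before Hannah ends → Hannah and Aoife overlap.
Omar starts exactly when Hannah ends (back-to-back, no overlap), so nothing later overlaps Hannah either.
Omar starts before Aoife ends → Aoife and Omar overlap.
Amara starts exactly when Aoife ends (back-to-back, no overlap), so nothing later overlaps Aoife either.
Amara starts after Omar ends, so nothing later overlaps Omar either.
Tariq starts before Amara ends → Amara and Tariq overlap.
Felix starts after Amara ends.
Felix starts before Tariq ends → Tariq and Felix overlap.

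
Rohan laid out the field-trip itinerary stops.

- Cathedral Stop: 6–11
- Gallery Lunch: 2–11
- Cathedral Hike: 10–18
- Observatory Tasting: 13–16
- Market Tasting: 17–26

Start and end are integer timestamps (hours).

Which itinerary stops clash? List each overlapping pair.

Sorted by start: Gallery Lunch, Cathedral Stop, Cathedral Hike, Observatory Tasting, Market Tasting.
Cathedral Stop starts before Gallery Lunch ends → Gallery Lunch and Cathedral Stop overlap.
Cathedral Hike starts before Gallery Lunch ends → Gallery Lunch and Cathedral Hike overlap.
Observatory Tasting starts after Gallery Lunch ends; Gallery Lunch is clear from here.
Cathedral Hike starts before Cathedral Stop ends → Cathedral Stop and Cathedral Hike overlap.
Observatory Tasting starts after Cathedral Stop ends; Cathedral Stop is clear from here.
Observatory Tasting starts before Cathedral Hike ends → Cathedral Hike and Observatory Tasting overlap.
Market Tasting starts before Cathedral Hike ends → Cathedral Hike and Market Tasting overlap.
Market Tasting starts after Observatory Tasting ends.

Cathedral Hike & Cathedral Stop, Cathedral Hike & Gallery Lunch, Cathedral Hike & Market Tasting, Cathedral Hike & Observatory Tasting, Cathedral Stop & Gallery Lunch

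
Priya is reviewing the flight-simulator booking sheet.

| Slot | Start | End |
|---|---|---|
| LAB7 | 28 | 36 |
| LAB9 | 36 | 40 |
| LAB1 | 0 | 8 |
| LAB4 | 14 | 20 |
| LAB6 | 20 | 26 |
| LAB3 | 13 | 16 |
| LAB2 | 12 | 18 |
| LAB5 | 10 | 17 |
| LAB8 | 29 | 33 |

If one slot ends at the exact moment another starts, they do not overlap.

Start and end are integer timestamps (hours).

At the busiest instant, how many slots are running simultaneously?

4

Walk through starts and ends in time order (an end at T is processed before a start at T):
0 start LAB1 → 1
8 end LAB1 → 0
10 start LAB5 → 1
12 start LAB2 → 2
13 start LAB3 → 3
14 start LAB4 → 4
16 end LAB3 → 3
17 end LAB5 → 2
18 end LAB2 → 1
20 end LAB4 → 0
20 start LAB6 → 1
26 end LAB6 → 0
28 start LAB7 → 1
29 start LAB8 → 2
33 end LAB8 → 1
36 end LAB7 → 0
36 start LAB9 → 1
40 end LAB9 → 0
Peak is 4, at 14 (LAB2, LAB3, LAB4, LAB5).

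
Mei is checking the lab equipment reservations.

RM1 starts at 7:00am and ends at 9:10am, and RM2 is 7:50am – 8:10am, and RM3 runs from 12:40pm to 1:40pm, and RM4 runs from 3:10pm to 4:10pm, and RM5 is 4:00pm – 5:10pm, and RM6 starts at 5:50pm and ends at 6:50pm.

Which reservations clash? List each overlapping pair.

Sorted by start: RM1, RM2, RM3, RM4, RM5, RM6.
RM2 starts before RM1 ends → RM1 and RM2 overlap.
RM3 starts after RM1 ends — done with RM1.
RM3 starts after RM2 ends — done with RM2.
RM4 starts after RM3 ends — done with RM3.
RM5 starts before RM4 ends → RM4 and RM5 overlap.
RM6 starts after RM4 ends.
RM6 starts after RM5 ends.

RM1 & RM2, RM4 & RM5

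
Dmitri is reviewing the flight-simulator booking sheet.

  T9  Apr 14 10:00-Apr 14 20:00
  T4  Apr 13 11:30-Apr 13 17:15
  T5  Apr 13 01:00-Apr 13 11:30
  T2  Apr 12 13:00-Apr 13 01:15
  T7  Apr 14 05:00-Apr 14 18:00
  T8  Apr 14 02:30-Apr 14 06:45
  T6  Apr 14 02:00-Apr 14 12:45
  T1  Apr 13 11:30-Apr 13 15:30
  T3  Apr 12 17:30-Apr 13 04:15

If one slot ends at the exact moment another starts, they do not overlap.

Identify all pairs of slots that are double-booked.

Two intervals overlap when each starts before the other ends.
Sorted by start: T2, T3, T5, T1, T4, T6, T8, T7, T9.
T3 starts before T2 ends → T2 and T3 overlap.
T5 starts before T2 ends → T2 and T5 overlap.
T1 starts after T2 ends, so T2 has no further overlaps.
T5 starts before T3 ends → T3 and T5 overlap.
T1 starts after T3 ends, so T3 has no further overlaps.
T1 starts exactly when T5 ends (back-to-back, no overlap), so T5 has no further overlaps.
T4 starts before T1 ends → T1 and T4 overlap.
T6 starts after T1 ends, so T1 has no further overlaps.
T6 starts after T4 ends, so T4 has no further overlaps.
T8 starts before T6 ends → T6 and T8 overlap.
T7 starts before T6 ends → T6 and T7 overlap.
T9 starts before T6 ends → T6 and T9 overlap.
T7 starts before T8 ends → T8 and T7 overlap.
T9 starts after T8 ends.
T9 starts before T7 ends → T7 and T9 overlap.

T1 & T4, T2 & T3, T2 & T5, T3 & T5, T6 & T7, T6 & T8, T6 & T9, T7 & T8, T7 & T9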